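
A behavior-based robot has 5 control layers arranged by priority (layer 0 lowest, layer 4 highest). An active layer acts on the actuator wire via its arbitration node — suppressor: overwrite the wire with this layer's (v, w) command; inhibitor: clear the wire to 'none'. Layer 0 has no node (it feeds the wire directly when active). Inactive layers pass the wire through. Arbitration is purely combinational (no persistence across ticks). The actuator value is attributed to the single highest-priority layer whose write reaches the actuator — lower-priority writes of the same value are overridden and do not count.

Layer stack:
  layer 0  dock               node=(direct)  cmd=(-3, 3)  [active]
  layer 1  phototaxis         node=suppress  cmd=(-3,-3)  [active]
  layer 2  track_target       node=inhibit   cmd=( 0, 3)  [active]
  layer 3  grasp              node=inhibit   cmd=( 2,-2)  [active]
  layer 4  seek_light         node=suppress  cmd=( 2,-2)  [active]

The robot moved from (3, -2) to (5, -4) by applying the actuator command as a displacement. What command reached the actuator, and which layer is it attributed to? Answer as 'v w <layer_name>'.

2 -2 seek_light

displacement = (5, -4) − (3, -2) = (2, -2)
layer 0 (dock) active — direct: (-3, 3)
layer 1 (phototaxis) active — suppresses: (-3, -3)
layer 2 (track_target) active — inhibits: none
layer 3 (grasp) active — inhibits: none
layer 4 (seek_light) active — suppresses: (2, -2)
→ actuator (2, -2) — from layer 4 (seek_light)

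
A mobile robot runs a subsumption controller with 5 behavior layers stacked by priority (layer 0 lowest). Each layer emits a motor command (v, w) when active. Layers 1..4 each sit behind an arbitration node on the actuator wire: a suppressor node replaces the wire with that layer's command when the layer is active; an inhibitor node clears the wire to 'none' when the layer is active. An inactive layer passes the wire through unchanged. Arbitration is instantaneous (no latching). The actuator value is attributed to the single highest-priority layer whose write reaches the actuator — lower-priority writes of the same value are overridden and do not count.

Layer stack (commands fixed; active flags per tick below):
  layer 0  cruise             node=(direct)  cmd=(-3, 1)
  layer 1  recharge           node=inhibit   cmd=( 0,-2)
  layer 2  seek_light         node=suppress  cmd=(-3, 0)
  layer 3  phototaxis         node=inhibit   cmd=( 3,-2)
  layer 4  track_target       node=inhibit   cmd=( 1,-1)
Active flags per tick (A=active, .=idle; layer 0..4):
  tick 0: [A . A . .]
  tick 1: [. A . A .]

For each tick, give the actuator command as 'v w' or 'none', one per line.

tick 0:
  [0] cruise on; wire := (-3, 1)
  [1] recharge off; pass (-3, 1)
  [2] seek_light on (suppress); wire := (-3, 0)
  [3] phototaxis off; pass (-3, 0)
  [4] track_target off; pass (-3, 0)
  output (-3, 0)
tick 1:
  [0] cruise off; wire := none
  [1] recharge on (inhibit); wire := none
  [2] seek_light off; pass none
  [3] phototaxis on (inhibit); wire := none
  [4] track_target off; pass none
  output none

-3 0
none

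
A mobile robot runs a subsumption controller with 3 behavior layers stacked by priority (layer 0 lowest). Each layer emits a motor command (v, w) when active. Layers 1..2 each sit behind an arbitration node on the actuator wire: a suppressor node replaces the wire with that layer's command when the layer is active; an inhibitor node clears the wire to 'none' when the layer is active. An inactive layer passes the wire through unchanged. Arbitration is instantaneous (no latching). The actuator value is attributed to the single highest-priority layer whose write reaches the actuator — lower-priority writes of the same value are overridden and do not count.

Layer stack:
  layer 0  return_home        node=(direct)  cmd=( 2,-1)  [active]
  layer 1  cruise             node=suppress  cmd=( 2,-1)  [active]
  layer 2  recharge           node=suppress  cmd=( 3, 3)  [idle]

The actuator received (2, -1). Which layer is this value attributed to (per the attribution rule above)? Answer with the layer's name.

cruise

layer 0 (return_home) active — direct: (2, -1)
layer 1 (cruise) active — suppresses: (2, -1)
layer 2 (recharge) idle — unchanged: (2, -1)
→ actuator (2, -1)
last writer: layer 1 = cruise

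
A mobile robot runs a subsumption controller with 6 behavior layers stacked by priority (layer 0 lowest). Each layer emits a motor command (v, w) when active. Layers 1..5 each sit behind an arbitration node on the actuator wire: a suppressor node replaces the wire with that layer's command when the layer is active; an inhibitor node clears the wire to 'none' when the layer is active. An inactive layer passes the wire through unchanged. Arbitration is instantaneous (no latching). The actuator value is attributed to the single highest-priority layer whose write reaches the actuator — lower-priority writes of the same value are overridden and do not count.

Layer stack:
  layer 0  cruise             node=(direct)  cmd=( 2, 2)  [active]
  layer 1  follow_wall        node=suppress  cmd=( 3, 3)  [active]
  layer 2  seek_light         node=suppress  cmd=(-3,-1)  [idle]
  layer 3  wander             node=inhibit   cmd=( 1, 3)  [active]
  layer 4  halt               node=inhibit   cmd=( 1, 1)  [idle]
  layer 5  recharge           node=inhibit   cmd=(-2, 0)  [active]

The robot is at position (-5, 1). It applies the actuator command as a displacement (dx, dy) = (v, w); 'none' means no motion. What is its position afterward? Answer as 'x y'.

L0 cruise: active, feeds wire = (2, 2)
L1 follow_wall: active, suppressor → wire = (3, 3)
L2 seek_light: idle → wire stays (3, 3)
L3 wander: active, inhibitor → wire = none
L4 halt: idle → wire stays none
L5 recharge: active, inhibitor → wire = none
actuator = none
position: (-5, 1) + none = (-5, 1)

-5 1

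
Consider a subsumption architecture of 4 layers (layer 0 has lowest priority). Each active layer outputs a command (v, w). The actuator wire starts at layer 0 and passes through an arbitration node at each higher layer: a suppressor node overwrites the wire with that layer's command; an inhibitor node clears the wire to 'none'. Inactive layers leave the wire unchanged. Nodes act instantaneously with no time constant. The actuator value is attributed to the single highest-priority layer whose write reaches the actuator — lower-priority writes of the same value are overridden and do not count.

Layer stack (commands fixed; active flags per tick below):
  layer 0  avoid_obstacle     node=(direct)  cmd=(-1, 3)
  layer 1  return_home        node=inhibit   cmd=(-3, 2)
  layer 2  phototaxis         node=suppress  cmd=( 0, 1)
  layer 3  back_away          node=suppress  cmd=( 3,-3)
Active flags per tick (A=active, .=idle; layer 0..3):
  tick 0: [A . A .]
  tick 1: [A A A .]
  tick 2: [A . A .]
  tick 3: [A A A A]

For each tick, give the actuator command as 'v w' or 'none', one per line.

0 1
0 1
0 1
3 -3

tick 0:
  layer 0 (avoid_obstacle) active — direct: (-1, 3)
  layer 1 (return_home) idle — unchanged: (-1, 3)
  layer 2 (phototaxis) active — suppresses: (0, 1)
  layer 3 (back_away) idle — unchanged: (0, 1)
  → actuator (0, 1)
tick 1:
  layer 0 (avoid_obstacle) active — direct: (-1, 3)
  layer 1 (return_home) active — inhibits: none
  layer 2 (phototaxis) active — suppresses: (0, 1)
  layer 3 (back_away) idle — unchanged: (0, 1)
  → actuator (0, 1)
tick 2:
  layer 0 (avoid_obstacle) active — direct: (-1, 3)
  layer 1 (return_home) idle — unchanged: (-1, 3)
  layer 2 (phototaxis) active — suppresses: (0, 1)
  layer 3 (back_away) idle — unchanged: (0, 1)
  → actuator (0, 1)
tick 3:
  layer 0 (avoid_obstacle) active — direct: (-1, 3)
  layer 1 (return_home) active — inhibits: none
  layer 2 (phototaxis) active — suppresses: (0, 1)
  layer 3 (back_away) active — suppresses: (3, -3)
  → actuator (3, -3)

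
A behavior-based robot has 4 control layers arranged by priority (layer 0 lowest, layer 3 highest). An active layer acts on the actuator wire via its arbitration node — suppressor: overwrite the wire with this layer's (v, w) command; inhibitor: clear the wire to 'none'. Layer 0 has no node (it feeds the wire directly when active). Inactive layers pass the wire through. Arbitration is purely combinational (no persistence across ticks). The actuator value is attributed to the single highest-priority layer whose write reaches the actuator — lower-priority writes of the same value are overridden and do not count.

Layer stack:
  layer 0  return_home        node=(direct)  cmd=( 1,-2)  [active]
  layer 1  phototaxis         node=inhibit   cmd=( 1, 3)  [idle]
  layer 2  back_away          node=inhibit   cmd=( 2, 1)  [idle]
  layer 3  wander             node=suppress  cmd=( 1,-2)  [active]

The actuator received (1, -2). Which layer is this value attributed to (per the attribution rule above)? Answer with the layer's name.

wander

layer 0 (return_home) active — direct: (1, -2)
layer 1 (phototaxis) idle — unchanged: (1, -2)
layer 2 (back_away) idle — unchanged: (1, -2)
layer 3 (wander) active — suppresses: (1, -2)
→ actuator (1, -2)
last writer: layer 3 = wander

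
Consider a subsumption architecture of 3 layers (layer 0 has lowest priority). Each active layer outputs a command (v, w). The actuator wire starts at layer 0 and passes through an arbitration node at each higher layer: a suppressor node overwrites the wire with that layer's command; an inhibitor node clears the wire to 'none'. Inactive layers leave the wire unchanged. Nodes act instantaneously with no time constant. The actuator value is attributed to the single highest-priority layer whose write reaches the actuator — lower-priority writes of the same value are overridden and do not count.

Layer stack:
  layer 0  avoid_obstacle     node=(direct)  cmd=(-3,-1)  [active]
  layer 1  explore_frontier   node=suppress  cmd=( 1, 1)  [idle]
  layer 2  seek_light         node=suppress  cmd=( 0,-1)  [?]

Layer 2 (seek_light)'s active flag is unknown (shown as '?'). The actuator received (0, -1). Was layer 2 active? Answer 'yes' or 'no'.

yes

If layer 2 is active=yes:
  actuator would be (0, -1)
If layer 2 is active=no:
  actuator would be (-3, -1)
Observed (0, -1), so layer 2 was active.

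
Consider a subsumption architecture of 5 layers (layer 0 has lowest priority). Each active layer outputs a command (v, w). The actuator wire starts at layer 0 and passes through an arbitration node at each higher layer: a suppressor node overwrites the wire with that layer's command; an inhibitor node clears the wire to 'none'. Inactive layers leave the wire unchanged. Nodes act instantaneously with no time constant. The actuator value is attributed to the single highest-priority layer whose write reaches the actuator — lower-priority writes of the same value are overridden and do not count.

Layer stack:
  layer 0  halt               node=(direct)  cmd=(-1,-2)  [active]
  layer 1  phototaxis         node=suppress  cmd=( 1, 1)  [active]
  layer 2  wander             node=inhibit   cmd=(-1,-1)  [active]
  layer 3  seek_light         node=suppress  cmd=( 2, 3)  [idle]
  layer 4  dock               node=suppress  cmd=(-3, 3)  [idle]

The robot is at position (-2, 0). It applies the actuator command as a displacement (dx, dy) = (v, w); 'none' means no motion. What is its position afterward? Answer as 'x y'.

layer 0 (halt) active — direct: (-1, -2)
layer 1 (phototaxis) active — suppresses: (1, 1)
layer 2 (wander) active — inhibits: none
layer 3 (seek_light) idle — unchanged: none
layer 4 (dock) idle — unchanged: none
→ actuator none
position: (-2, 0) + none = (-2, 0)

-2 0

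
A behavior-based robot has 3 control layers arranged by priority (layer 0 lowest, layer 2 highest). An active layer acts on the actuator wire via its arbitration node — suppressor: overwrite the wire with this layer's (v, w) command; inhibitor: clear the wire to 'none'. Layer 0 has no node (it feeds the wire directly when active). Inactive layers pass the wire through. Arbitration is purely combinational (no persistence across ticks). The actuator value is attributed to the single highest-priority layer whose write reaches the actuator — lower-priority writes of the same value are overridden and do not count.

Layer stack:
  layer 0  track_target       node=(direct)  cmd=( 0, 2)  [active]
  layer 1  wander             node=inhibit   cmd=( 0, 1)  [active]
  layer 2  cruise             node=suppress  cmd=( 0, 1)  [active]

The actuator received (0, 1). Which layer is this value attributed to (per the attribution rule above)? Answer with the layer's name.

L0 track_target: active, feeds wire = (0, 2)
L1 wander: active, inhibitor → wire = none
L2 cruise: active, suppressor → wire = (0, 1)
actuator = (0, 1)
last writer: layer 2 = cruise

cruise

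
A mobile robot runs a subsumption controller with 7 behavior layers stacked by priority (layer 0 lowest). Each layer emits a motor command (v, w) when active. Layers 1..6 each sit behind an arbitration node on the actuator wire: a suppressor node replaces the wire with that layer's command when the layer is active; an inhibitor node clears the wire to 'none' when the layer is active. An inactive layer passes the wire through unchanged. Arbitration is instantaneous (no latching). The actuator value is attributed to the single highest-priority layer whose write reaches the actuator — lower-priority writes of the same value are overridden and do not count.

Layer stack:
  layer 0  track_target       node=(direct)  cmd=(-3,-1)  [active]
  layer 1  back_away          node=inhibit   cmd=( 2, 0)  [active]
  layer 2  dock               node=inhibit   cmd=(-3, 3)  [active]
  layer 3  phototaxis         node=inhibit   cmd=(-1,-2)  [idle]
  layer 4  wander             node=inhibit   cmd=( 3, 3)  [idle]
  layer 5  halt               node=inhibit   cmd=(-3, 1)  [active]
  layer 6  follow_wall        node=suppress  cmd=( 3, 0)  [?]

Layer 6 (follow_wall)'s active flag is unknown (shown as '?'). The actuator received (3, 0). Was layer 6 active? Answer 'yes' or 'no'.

If layer 6 is active=yes:
  actuator would be (3, 0)
If layer 6 is active=no:
  actuator would be none
Observed (3, 0), so layer 6 was active.

yes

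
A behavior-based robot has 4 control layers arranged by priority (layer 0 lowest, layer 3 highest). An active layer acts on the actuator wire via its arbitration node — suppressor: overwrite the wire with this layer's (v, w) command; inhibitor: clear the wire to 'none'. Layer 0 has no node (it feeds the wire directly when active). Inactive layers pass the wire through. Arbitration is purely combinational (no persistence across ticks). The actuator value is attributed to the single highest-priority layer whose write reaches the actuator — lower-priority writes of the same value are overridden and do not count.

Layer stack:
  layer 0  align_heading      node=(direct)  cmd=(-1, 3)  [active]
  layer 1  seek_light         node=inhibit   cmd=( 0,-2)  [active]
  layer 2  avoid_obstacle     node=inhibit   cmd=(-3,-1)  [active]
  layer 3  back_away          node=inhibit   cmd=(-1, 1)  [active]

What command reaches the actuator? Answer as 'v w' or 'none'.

[0] align_heading on; wire := (-1, 3)
[1] seek_light on (inhibit); wire := none
[2] avoid_obstacle on (inhibit); wire := none
[3] back_away on (inhibit); wire := none
output none

none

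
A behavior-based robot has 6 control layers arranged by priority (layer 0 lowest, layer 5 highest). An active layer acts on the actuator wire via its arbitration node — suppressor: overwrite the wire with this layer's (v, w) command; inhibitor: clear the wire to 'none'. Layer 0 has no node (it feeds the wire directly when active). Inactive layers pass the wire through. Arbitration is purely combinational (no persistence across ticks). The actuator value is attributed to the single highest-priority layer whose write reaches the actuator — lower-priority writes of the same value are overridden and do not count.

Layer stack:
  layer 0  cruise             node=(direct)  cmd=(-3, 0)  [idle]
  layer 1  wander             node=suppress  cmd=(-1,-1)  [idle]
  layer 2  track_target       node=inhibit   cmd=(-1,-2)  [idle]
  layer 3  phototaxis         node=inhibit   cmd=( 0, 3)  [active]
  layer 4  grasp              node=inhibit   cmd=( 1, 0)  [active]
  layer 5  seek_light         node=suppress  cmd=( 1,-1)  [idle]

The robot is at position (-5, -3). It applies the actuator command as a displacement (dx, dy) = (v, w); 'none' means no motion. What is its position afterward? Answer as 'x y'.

L0 cruise: idle → wire = none
L1 wander: idle → wire stays none
L2 track_target: idle → wire stays none
L3 phototaxis: active, inhibitor → wire = none
L4 grasp: active, inhibitor → wire = none
L5 seek_light: idle → wire stays none
actuator = none
position: (-5, -3) + none = (-5, -3)

-5 -3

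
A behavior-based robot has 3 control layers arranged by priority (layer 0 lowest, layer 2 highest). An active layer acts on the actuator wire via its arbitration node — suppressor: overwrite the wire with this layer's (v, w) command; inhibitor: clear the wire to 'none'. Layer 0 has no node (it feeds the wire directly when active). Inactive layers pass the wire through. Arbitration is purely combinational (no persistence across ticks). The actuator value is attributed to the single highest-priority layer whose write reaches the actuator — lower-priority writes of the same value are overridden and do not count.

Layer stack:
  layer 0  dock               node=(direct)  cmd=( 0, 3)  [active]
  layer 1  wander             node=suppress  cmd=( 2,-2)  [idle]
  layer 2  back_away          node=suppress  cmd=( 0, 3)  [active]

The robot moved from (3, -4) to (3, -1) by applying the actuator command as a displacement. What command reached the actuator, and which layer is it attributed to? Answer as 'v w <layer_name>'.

0 3 back_away

displacement = (3, -1) − (3, -4) = (0, 3)
L0 dock: active, feeds wire = (0, 3)
L1 wander: idle → wire stays (0, 3)
L2 back_away: active, suppressor → wire = (0, 3)
actuator = (0, 3) — from layer 2 (back_away)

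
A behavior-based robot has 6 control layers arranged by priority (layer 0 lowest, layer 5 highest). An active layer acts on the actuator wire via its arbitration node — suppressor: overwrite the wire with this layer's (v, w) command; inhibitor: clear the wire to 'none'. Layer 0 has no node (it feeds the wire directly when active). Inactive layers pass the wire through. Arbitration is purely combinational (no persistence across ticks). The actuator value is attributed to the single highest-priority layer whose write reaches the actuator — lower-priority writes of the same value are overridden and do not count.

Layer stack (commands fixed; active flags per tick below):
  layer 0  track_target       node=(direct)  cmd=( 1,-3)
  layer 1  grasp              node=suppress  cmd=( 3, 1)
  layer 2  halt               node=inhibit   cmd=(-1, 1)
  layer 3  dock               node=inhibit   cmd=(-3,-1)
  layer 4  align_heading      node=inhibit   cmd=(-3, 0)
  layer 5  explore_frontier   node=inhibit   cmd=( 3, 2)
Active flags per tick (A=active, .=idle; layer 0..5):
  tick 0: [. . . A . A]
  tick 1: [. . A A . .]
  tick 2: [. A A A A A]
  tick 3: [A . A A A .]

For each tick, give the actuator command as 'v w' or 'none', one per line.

none
none
none
none

tick 0:
  layer 0 (track_target) idle — none
  layer 1 (grasp) idle — unchanged: none
  layer 2 (halt) idle — unchanged: none
  layer 3 (dock) active — inhibits: none
  layer 4 (align_heading) idle — unchanged: none
  layer 5 (explore_frontier) active — inhibits: none
  → actuator none
tick 1:
  layer 0 (track_target) idle — none
  layer 1 (grasp) idle — unchanged: none
  layer 2 (halt) active — inhibits: none
  layer 3 (dock) active — inhibits: none
  layer 4 (align_heading) idle — unchanged: none
  layer 5 (explore_frontier) idle — unchanged: none
  → actuator none
tick 2:
  layer 0 (track_target) idle — none
  layer 1 (grasp) active — suppresses: (3, 1)
  layer 2 (halt) active — inhibits: none
  layer 3 (dock) active — inhibits: none
  layer 4 (align_heading) active — inhibits: none
  layer 5 (explore_frontier) active — inhibits: none
  → actuator none
tick 3:
  layer 0 (track_target) active — direct: (1, -3)
  layer 1 (grasp) idle — unchanged: (1, -3)
  layer 2 (halt) active — inhibits: none
  layer 3 (dock) active — inhibits: none
  layer 4 (align_heading) active — inhibits: none
  layer 5 (explore_frontier) idle — unchanged: none
  → actuator none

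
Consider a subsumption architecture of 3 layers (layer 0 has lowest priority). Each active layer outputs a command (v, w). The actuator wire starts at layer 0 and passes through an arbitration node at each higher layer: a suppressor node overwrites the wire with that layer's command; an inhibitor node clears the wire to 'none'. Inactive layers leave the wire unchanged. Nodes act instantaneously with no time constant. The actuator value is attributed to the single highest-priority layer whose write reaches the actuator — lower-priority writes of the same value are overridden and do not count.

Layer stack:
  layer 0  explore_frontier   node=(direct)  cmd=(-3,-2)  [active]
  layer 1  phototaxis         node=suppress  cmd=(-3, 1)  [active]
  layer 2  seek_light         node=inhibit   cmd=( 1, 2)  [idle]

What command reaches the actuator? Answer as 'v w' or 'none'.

[0] explore_frontier on; wire := (-3, -2)
[1] phototaxis on (suppress); wire := (-3, 1)
[2] seek_light off; pass (-3, 1)
output (-3, 1)

-3 1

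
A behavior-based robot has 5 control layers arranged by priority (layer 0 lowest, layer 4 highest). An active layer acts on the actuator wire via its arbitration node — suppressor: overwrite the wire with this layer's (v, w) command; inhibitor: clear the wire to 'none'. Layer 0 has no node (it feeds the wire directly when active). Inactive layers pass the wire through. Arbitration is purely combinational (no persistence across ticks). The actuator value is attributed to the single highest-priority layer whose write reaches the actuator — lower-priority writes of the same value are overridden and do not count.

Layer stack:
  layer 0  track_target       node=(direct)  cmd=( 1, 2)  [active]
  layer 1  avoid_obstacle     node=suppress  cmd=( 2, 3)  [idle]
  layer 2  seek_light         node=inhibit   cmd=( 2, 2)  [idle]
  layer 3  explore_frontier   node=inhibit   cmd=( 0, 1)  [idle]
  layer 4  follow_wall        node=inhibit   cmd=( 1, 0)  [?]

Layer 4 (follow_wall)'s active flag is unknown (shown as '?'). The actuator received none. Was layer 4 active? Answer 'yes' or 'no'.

yes

If layer 4 is active=yes:
  actuator would be none
If layer 4 is active=no:
  actuator would be (1, 2)
Observed none, so layer 4 was active.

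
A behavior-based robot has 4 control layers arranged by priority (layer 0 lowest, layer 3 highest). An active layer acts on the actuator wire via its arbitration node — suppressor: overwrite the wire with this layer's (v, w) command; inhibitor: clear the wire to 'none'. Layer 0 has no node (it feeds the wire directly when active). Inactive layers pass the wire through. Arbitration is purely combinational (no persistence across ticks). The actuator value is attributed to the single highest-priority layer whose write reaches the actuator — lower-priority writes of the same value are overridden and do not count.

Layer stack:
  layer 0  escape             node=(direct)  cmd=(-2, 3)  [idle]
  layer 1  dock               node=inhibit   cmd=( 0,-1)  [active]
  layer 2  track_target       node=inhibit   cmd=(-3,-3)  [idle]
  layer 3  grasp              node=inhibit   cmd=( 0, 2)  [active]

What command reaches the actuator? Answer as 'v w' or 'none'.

L0 escape: idle → wire = none
L1 dock: active, inhibitor → wire = none
L2 track_target: idle → wire stays none
L3 grasp: active, inhibitor → wire = none
actuator = none

none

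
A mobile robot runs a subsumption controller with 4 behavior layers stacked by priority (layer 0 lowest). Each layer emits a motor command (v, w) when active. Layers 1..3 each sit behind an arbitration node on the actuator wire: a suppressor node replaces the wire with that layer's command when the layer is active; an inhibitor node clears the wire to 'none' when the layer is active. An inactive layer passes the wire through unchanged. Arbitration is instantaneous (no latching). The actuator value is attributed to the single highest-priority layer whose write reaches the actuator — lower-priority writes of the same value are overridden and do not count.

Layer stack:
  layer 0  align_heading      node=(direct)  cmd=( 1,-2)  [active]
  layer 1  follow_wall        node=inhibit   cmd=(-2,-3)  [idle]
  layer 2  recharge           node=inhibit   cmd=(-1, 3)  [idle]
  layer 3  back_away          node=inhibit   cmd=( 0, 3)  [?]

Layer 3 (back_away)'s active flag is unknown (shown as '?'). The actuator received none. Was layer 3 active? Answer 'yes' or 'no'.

If layer 3 is active=yes:
  actuator would be none
If layer 3 is active=no:
  actuator would be (1, -2)
Observed none, so layer 3 was active.

yes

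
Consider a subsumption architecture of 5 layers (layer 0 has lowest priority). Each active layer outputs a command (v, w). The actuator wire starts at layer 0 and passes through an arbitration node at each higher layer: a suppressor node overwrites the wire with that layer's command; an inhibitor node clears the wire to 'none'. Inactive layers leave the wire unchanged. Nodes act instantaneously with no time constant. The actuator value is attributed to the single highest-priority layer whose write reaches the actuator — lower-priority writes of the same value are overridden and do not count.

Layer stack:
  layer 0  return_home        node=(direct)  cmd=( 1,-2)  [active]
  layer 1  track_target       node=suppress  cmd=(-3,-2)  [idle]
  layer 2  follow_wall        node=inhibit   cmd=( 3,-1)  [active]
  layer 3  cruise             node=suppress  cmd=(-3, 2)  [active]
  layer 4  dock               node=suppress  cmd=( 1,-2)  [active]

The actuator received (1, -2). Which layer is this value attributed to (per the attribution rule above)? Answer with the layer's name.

L0 return_home: active, feeds wire = (1, -2)
L1 track_target: idle → wire stays (1, -2)
L2 follow_wall: active, inhibitor → wire = none
L3 cruise: active, suppressor → wire = (-3, 2)
L4 dock: active, suppressor → wire = (1, -2)
actuator = (1, -2)
last writer: layer 4 = dock

dock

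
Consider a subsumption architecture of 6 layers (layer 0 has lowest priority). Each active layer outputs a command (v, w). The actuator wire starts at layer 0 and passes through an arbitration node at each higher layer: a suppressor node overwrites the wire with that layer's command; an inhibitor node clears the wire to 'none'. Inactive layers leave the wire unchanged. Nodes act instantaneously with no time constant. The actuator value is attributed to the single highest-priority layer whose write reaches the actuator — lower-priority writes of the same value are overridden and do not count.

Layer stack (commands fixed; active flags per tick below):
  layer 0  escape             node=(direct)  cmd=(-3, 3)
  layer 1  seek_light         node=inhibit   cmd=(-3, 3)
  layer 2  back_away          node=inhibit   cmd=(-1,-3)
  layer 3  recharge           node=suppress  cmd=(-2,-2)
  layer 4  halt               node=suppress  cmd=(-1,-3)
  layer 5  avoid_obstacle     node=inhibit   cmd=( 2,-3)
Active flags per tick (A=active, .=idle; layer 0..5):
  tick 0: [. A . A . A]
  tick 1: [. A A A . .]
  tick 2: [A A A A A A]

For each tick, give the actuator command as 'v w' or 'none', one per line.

none
-2 -2
none

tick 0:
  L0 escape: idle → wire = none
  L1 seek_light: active, inhibitor → wire = none
  L2 back_away: idle → wire stays none
  L3 recharge: active, suppressor → wire = (-2, -2)
  L4 halt: idle → wire stays (-2, -2)
  L5 avoid_obstacle: active, inhibitor → wire = none
  actuator = none
tick 1:
  L0 escape: idle → wire = none
  L1 seek_light: active, inhibitor → wire = none
  L2 back_away: active, inhibitor → wire = none
  L3 recharge: active, suppressor → wire = (-2, -2)
  L4 halt: idle → wire stays (-2, -2)
  L5 avoid_obstacle: idle → wire stays (-2, -2)
  actuator = (-2, -2)
tick 2:
  L0 escape: active, feeds wire = (-3, 3)
  L1 seek_light: active, inhibitor → wire = none
  L2 back_away: active, inhibitor → wire = none
  L3 recharge: active, suppressor → wire = (-2, -2)
  L4 halt: active, suppressor → wire = (-1, -3)
  L5 avoid_obstacle: active, inhibitor → wire = none
  actuator = none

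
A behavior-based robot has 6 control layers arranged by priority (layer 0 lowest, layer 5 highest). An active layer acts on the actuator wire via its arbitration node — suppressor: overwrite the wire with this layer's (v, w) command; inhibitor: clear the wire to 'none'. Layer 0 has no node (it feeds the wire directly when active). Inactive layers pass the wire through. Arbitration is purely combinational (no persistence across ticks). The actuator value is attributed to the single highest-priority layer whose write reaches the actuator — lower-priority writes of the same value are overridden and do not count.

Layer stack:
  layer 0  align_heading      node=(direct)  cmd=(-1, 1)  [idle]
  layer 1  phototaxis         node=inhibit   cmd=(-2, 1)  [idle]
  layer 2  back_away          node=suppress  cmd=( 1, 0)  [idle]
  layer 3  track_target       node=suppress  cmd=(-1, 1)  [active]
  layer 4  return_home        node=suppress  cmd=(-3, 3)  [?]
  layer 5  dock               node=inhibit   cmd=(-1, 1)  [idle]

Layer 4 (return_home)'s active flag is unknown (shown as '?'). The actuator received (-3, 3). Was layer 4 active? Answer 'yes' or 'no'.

yes

If layer 4 is active=yes:
  actuator would be (-3, 3)
If layer 4 is active=no:
  actuator would be (-1, 1)
Observed (-3, 3), so layer 4 was active.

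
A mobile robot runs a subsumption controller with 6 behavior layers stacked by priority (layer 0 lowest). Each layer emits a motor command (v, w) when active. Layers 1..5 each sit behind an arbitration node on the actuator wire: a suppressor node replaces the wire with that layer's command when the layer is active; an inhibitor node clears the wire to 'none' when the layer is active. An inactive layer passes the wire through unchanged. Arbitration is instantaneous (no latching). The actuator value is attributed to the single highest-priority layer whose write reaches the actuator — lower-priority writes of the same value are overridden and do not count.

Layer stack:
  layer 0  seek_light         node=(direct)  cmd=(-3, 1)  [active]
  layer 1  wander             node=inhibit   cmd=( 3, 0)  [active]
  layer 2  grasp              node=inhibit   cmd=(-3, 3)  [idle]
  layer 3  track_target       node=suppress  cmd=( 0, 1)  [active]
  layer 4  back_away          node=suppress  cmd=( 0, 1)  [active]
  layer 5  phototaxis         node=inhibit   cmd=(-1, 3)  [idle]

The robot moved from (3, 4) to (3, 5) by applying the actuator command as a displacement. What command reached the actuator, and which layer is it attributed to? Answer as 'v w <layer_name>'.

displacement = (3, 5) − (3, 4) = (0, 1)
[0] seek_light on; wire := (-3, 1)
[1] wander on (inhibit); wire := none
[2] grasp off; pass none
[3] track_target on (suppress); wire := (0, 1)
[4] back_away on (suppress); wire := (0, 1)
[5] phototaxis off; pass (0, 1)
output (0, 1) — from layer 4 (back_away)

0 1 back_away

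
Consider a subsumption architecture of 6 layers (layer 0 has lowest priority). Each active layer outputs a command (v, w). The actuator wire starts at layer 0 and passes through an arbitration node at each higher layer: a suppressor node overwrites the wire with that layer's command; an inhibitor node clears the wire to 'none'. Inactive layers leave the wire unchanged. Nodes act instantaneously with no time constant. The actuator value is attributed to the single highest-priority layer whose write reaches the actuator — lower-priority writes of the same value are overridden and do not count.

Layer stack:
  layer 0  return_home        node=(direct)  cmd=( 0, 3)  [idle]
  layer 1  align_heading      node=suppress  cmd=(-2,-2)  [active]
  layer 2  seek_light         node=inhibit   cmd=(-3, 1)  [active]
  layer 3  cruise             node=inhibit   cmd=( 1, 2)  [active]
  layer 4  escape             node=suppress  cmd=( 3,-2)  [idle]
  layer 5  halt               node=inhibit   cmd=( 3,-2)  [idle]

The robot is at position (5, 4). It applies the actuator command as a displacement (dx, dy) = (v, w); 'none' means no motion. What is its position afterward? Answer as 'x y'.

L0 return_home: idle → wire = none
L1 align_heading: active, suppressor → wire = (-2, -2)
L2 seek_light: active, inhibitor → wire = none
L3 cruise: active, inhibitor → wire = none
L4 escape: idle → wire stays none
L5 halt: idle → wire stays none
actuator = none
position: (5, 4) + none = (5, 4)

5 4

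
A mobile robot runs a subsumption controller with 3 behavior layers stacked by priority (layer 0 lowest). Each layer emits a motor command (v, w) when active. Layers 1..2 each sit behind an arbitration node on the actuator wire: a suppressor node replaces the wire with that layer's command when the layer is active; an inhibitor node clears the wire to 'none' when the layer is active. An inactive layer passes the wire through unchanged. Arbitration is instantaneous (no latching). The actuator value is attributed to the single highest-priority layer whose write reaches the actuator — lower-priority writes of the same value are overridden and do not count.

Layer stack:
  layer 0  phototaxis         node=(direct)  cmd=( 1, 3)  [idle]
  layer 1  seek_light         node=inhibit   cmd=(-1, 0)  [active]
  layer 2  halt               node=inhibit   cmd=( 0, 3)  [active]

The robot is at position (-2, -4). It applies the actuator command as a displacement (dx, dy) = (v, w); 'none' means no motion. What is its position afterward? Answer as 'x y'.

-2 -4

L0 phototaxis: idle → wire = none
L1 seek_light: active, inhibitor → wire = none
L2 halt: active, inhibitor → wire = none
actuator = none
position: (-2, -4) + none = (-2, -4)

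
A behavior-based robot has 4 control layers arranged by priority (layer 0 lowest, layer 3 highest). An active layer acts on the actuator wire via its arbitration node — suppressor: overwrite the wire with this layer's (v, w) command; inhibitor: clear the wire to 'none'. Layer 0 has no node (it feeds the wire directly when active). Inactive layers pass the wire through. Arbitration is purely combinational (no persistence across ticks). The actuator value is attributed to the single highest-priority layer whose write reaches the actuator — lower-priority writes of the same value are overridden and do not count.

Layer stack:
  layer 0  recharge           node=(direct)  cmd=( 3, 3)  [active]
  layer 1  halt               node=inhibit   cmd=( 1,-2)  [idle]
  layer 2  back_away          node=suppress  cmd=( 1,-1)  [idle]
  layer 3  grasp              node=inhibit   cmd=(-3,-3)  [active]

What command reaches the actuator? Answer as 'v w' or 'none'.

layer 0 (recharge) active — direct: (3, 3)
layer 1 (halt) idle — unchanged: (3, 3)
layer 2 (back_away) idle — unchanged: (3, 3)
layer 3 (grasp) active — inhibits: none
→ actuator none

none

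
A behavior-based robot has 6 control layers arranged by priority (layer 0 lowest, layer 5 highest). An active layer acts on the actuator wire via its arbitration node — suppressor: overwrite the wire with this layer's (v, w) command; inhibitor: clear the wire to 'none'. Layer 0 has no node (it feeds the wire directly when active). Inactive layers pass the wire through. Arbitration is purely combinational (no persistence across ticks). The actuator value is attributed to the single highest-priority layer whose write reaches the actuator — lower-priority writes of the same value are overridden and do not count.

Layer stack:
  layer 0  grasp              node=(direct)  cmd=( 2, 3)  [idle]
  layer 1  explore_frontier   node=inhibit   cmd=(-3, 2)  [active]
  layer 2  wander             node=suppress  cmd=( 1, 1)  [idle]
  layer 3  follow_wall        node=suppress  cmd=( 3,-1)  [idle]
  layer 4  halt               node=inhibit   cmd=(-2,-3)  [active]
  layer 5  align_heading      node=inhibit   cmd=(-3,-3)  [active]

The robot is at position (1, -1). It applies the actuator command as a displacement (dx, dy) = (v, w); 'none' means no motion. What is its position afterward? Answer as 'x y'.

1 -1

L0 grasp: idle → wire = none
L1 explore_frontier: active, inhibitor → wire = none
L2 wander: idle → wire stays none
L3 follow_wall: idle → wire stays none
L4 halt: active, inhibitor → wire = none
L5 align_heading: active, inhibitor → wire = none
actuator = none
position: (1, -1) + none = (1, -1)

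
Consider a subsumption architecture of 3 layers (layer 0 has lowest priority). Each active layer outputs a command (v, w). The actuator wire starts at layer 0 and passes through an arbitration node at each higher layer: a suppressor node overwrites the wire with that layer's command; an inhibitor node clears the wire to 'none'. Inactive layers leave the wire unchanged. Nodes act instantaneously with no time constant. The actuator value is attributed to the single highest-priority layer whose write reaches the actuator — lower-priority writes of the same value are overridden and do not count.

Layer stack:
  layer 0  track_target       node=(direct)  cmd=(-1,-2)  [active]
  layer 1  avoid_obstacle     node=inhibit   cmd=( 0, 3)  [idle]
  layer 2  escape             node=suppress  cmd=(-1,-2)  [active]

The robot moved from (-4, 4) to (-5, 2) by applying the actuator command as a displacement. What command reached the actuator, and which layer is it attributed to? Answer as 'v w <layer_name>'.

displacement = (-5, 2) − (-4, 4) = (-1, -2)
L0 track_target: active, feeds wire = (-1, -2)
L1 avoid_obstacle: idle → wire stays (-1, -2)
L2 escape: active, suppressor → wire = (-1, -2)
actuator = (-1, -2) — from layer 2 (escape)

-1 -2 escape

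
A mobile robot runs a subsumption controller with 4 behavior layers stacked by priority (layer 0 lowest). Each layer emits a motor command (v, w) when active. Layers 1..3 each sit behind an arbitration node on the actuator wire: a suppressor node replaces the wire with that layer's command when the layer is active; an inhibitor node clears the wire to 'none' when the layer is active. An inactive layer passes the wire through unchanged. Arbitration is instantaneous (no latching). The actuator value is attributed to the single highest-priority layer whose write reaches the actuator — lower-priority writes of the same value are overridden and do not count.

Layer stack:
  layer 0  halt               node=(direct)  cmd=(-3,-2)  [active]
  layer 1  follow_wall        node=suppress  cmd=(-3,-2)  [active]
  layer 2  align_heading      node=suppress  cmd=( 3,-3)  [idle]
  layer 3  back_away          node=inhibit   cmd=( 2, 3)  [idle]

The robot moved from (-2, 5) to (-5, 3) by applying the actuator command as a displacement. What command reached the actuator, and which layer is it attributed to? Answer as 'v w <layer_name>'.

-3 -2 follow_wall

displacement = (-5, 3) − (-2, 5) = (-3, -2)
[0] halt on; wire := (-3, -2)
[1] follow_wall on (suppress); wire := (-3, -2)
[2] align_heading off; pass (-3, -2)
[3] back_away off; pass (-3, -2)
output (-3, -2) — from layer 1 (follow_wall)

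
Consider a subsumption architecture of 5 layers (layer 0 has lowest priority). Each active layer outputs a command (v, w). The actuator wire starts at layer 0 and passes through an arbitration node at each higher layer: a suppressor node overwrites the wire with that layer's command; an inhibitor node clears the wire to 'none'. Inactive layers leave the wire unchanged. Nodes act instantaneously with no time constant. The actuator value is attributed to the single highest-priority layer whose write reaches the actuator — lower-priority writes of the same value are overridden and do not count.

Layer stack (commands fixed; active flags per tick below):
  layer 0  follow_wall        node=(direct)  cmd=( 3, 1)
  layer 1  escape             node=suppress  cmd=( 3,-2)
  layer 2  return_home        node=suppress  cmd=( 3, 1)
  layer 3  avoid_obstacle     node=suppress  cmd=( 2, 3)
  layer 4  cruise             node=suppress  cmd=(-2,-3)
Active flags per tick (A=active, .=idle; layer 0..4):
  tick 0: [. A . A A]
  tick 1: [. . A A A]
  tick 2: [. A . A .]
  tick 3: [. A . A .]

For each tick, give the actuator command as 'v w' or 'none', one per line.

-2 -3
-2 -3
2 3
2 3

tick 0:
  L0 follow_wall: idle → wire = none
  L1 escape: active, suppressor → wire = (3, -2)
  L2 return_home: idle → wire stays (3, -2)
  L3 avoid_obstacle: active, suppressor → wire = (2, 3)
  L4 cruise: active, suppressor → wire = (-2, -3)
  actuator = (-2, -3)
tick 1:
  L0 follow_wall: idle → wire = none
  L1 escape: idle → wire stays none
  L2 return_home: active, suppressor → wire = (3, 1)
  L3 avoid_obstacle: active, suppressor → wire = (2, 3)
  L4 cruise: active, suppressor → wire = (-2, -3)
  actuator = (-2, -3)
tick 2:
  L0 follow_wall: idle → wire = none
  L1 escape: active, suppressor → wire = (3, -2)
  L2 return_home: idle → wire stays (3, -2)
  L3 avoid_obstacle: active, suppressor → wire = (2, 3)
  L4 cruise: idle → wire stays (2, 3)
  actuator = (2, 3)
tick 3:
  L0 follow_wall: idle → wire = none
  L1 escape: active, suppressor → wire = (3, -2)
  L2 return_home: idle → wire stays (3, -2)
  L3 avoid_obstacle: active, suppressor → wire = (2, 3)
  L4 cruise: idle → wire stays (2, 3)
  actuator = (2, 3)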